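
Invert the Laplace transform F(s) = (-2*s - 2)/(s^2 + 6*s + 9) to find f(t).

f(t) = 4*t*exp(-3*t) - 2*exp(-3*t)

Factor the denominator: s^2 + 6*s + 9 = (s + 3)^2.
Partial fraction decomposition gives [-2/(s + 3)] + [4/(s + 3)^2].
Invert each term: -2/(s + 3) ↔ -2e^(-3t); 4/(s + 3)^2 ↔ 4t·e^(-3t).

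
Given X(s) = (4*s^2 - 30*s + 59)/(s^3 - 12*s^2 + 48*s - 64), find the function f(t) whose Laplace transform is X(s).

Factor the denominator: s^3 - 12*s^2 + 48*s - 64 = (s - 4)^3.
Partial fraction decomposition gives [4/(s - 4)] + [2/(s - 4)^2] + [3/(s - 4)^3].
Invert each term: 4/(s - 4) ↔ 4e^(4t); 2/(s - 4)^2 ↔ 2t·e^(4t); 3/(s - 4)^3 ↔ (3/2)t^2·e^(4t).

f(t) = 3*t^2*exp(4*t)/2 + 2*t*exp(4*t) + 4*exp(4*t)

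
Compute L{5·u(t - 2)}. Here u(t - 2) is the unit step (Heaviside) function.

By the second shifting theorem, L{u(t - c)·g(t - c)} = e^(-cs)·G(s) with c = 2 and G(s) = L{g(t)}.
L{5} = 5/s.

5*exp(-2*s)/s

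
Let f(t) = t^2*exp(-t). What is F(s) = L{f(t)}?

L{e^(-t)} = 1/(s + 1).
Then apply L{t^2·g(t)} = (-1)^2 d^2/ds^2[G(s)] with G(s) = 1/(s + 1):
differentiating 2 times and applying the sign gives 2/(s + 1)^3.

F(s) = 2/(s + 1)^3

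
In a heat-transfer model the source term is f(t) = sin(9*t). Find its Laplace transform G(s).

G(s) = 9/(s^2 + 81)

L{sin(9t)} = 9/(s^2 + 81).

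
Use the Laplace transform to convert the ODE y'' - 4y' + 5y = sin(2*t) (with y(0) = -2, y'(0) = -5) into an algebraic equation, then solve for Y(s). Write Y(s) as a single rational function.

Take the Laplace transform of both sides.
With L{y''} = s^2 Y - s·y(0) - y'(0) and L{y'} = sY - y(0), with y(0) = -2, y'(0) = -5: the LHS transforms to (s^2 - 4*s + 5)Y - (-2*s + 3).
The right side is L{sin(2*t)} = 2/(s^2 + 4).
So (s^2 - 4*s + 5)Y = 2/(s^2 + 4) + (-2*s + 3).
Solve for Y(s) and write it as one ratio of polynomials.

Y(s) = (-2*s^3 + 3*s^2 - 8*s + 14)/(s^4 - 4*s^3 + 9*s^2 - 16*s + 20)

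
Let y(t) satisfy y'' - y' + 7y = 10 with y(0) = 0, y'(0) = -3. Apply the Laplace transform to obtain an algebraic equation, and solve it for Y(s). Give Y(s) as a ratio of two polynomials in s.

Y(s) = (-3*s + 10)/(s^3 - s^2 + 7*s)

Transform both sides with L{·}.
Using L{y''} = s^2 Y - s·y(0) - y'(0) and L{y'} = sY - y(0), with y(0) = 0, y'(0) = -3, the left side becomes (s^2 - s + 7)Y - (-3).
The right side is L{10} = 10/s.
So (s^2 - s + 7)Y = 10/s + (-3).
Isolate Y and clear denominators.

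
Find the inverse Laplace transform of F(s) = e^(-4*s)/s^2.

Heaviside(t - 4)*(t - 4)

The factor e^(-4s) signals a time shift by c = 4 (second shifting theorem).
L{t} = 1!/s^2 = 1/s^2, so L^-1{s^(-2)} = t.
Hence the inverse is u(t - 4) times that function evaluated at t - 4.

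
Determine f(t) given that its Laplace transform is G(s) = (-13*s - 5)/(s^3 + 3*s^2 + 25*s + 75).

f(t) = -2*sin(5*t) - cos(5*t) + exp(-3*t)

Factor the denominator: s^3 + 3*s^2 + 25*s + 75 = (s + 3)*(s^2 + 25).
Partial fraction decomposition gives [1/(s + 3)] + [-s/(s^2 + 25)] + [-10/(s^2 + 25)].
Invert each term: 1/(s + 3) ↔ e^(-3t); -1·s/(s^2 + 25) ↔ -cos(5t); -2·5/(s^2 + 25) ↔ -2sin(5t).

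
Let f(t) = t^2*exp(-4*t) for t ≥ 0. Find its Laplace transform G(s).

L{e^(-4t)} = 1/(s + 4).
Then apply L{t^2·g(t)} = (-1)^2 d^2/ds^2[H(s)] with H(s) = 1/(s + 4):
differentiating 2 times and applying the sign gives 2/(s + 4)^3.

G(s) = 2/(s + 4)^3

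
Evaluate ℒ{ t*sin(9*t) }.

L{sin(9t)} = 9/(s^2 + 81).
Then apply L{t·g(t)} = -d/ds[H(s)] with H(s) = 9/(s^2 + 81):
differentiating 1 time and applying the sign gives 18*s/(s^2 + 81)^2.

18*s/(s^2 + 81)^2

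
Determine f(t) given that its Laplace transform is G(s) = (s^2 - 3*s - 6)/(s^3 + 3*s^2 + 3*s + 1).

Factor the denominator: s^3 + 3*s^2 + 3*s + 1 = (s + 1)^3.
Partial fraction decomposition gives [1/(s + 1)] + [-5/(s + 1)^2] + [-2/(s + 1)^3].
Invert each term: 1/(s + 1) ↔ e^(-t); -5/(s + 1)^2 ↔ -5t·e^(-t); -2/(s + 1)^3 ↔ (-1)t^2·e^(-t).

f(t) = -t^2*exp(-t) - 5*t*exp(-t) + exp(-t)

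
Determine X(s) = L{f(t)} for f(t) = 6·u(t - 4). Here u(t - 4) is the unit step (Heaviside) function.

By the second shifting theorem, L{u(t - c)·g(t - c)} = e^(-cs)·G(s) with c = 4 and G(s) = L{g(t)}.
L{6} = 6/s.

X(s) = 6*exp(-4*s)/s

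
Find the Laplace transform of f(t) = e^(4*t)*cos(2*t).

(s - 4)/((s - 4)^2 + 4)

L{cos(2t)} = s/(s^2 + 4).
By the first shifting theorem, multiplying by e^(4t) replaces s with s - 4.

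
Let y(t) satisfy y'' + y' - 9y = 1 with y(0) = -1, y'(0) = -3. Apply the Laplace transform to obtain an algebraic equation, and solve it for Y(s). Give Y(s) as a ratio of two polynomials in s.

Y(s) = (-s^2 - 4*s + 1)/(s^3 + s^2 - 9*s)

Laplace-transform each side.
With L{y''} = s^2 Y - s·y(0) - y'(0) and L{y'} = sY - y(0), with y(0) = -1, y'(0) = -3: the LHS transforms to (s^2 + s - 9)Y - (-s - 4).
The right side is L{1} = 1/s.
So (s^2 + s - 9)Y = 1/s + (-s - 4).
Divide through and combine into a single rational function.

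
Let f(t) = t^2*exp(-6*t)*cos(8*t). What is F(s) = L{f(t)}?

F(s) = 2*(s + 6)*(s^2 + 12*s - 156)/(s^2 + 12*s + 100)^3

L{cos(8t)} = s/(s^2 + 64).
Multiplying by e^(-6t) shifts s → s + 6, so L{exp(-6*t)*cos(8*t)} = (s + 6)/((s + 6)^2 + 64).
Then apply L{t^2·g(t)} = (-1)^2 d^2/ds^2[G(s)] with G(s) = (s + 6)/((s + 6)^2 + 64):
differentiating 2 times and applying the sign gives 2*(s + 6)*(s^2 + 12*s - 156)/(s^2 + 12*s + 100)^3.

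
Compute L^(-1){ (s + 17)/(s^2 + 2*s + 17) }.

4*exp(-t)*sin(4*t) + exp(-t)*cos(4*t)

Complete the square in the denominator: s^2 + 2*s + 17 = (s + 1)^2 + 4^2.
Split the numerator to match: s + 17 = 1·(s + 1) + 4·4.
Invert each term: 1·(s + 1)/((s + 1)^2 + 16) ↔ e^(-t)cos(4t); 4·4/((s + 1)^2 + 16) ↔ 4e^(-t)sin(4t).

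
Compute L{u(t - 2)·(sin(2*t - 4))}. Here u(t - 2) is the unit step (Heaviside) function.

2*exp(-2*s)/(s^2 + 4)

By the second shifting theorem, L{u(t - c)·g(t - c)} = e^(-cs)·H(s) with c = 2 and H(s) = L{g(t)}.
L{sin(2t)} = 2/(s^2 + 4).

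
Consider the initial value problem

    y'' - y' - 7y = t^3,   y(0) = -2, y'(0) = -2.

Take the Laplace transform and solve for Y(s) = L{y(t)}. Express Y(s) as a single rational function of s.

Take the Laplace transform of both sides.
The derivative rules (L{y''} = s^2 Y - s·y(0) - y'(0) and L{y'} = sY - y(0), with y(0) = -2, y'(0) = -2) turn the left side into (s^2 - s - 7)Y - (-2*s).
The right side is L{t^3} = 6/s^4.
So (s^2 - s - 7)Y = 6/s^4 + (-2*s).
Solve for Y(s) and write it as one ratio of polynomials.

Y(s) = (-2*s^5 + 6)/(s^6 - s^5 - 7*s^4)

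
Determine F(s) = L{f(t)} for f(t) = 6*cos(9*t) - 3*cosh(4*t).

The transform is linear, so treat each term independently.
(6)·[L{cos(9t)} = s/(s^2 + 81)]; (-3)·[L{cosh(4t)} = s/(s^2 - 16)].

F(s) = 6*s/(s^2 + 81) - 3*s/(s^2 - 16)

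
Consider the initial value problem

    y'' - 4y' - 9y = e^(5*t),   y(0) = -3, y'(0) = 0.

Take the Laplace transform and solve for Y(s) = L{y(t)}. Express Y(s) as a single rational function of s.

Y(s) = (-3*s^2 + 27*s - 59)/(s^3 - 9*s^2 + 11*s + 45)

Apply the Laplace transform to the equation.
Using L{y''} = s^2 Y - s·y(0) - y'(0) and L{y'} = sY - y(0), with y(0) = -3, y'(0) = 0, the left side becomes (s^2 - 4*s - 9)Y - (-3*s + 12).
The right side is L{e^(5*t)} = 1/(s - 5).
So (s^2 - 4*s - 9)Y = 1/(s - 5) + (-3*s + 12).
Solve for Y(s) and write it as one ratio of polynomials.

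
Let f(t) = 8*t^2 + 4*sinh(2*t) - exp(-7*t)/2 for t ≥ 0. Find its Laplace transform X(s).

X(s) = 8/(s^2 - 4) - 1/(2*(s + 7)) + 16/s^3

The transform is linear, so treat each term independently.
(4)·[L{sinh(2t)} = 2/(s^2 - 4)]; (8)·[L{t^2} = 2!/s^3 = 2/s^3]; (-1/2)·[L{e^(-7t)} = 1/(s + 7)].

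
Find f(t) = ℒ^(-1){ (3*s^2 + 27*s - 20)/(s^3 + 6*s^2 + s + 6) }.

Factor the denominator: s^3 + 6*s^2 + s + 6 = (s + 6)*(s^2 + 1).
Partial fraction decomposition gives [-2/(s + 6)] + [5*s/(s^2 + 1)] + [-3/(s^2 + 1)].
Invert each term: -2/(s + 6) ↔ -2e^(-6t); 5·s/(s^2 + 1) ↔ 5cos(t); -3·1/(s^2 + 1) ↔ -3sin(t).

f(t) = -3*sin(t) + 5*cos(t) - 2*exp(-6*t)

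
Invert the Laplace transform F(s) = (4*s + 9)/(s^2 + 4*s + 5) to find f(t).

Complete the square in the denominator: s^2 + 4*s + 5 = (s + 2)^2 + 1^2.
Split the numerator to match: 4*s + 9 = 4·(s + 2) + 1·1.
Invert each term: 4·(s + 2)/((s + 2)^2 + 1) ↔ 4e^(-2t)cos(t); 1·1/((s + 2)^2 + 1) ↔ e^(-2t)sin(t).

f(t) = exp(-2*t)*sin(t) + 4*exp(-2*t)*cos(t)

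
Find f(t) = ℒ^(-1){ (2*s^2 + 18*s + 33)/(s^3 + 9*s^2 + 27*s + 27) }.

Factor the denominator: s^3 + 9*s^2 + 27*s + 27 = (s + 3)^3.
Partial fraction decomposition gives [2/(s + 3)] + [6/(s + 3)^2] + [-3/(s + 3)^3].
Invert each term: 2/(s + 3) ↔ 2e^(-3t); 6/(s + 3)^2 ↔ 6t·e^(-3t); -3/(s + 3)^3 ↔ (-3/2)t^2·e^(-3t).

f(t) = -3*t^2*exp(-3*t)/2 + 6*t*exp(-3*t) + 2*exp(-3*t)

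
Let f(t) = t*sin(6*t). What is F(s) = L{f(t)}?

F(s) = 12*s/(s^2 + 36)^2

L{sin(6t)} = 6/(s^2 + 36).
Then apply L{t·g(t)} = -d/ds[G(s)] with G(s) = 6/(s^2 + 36):
differentiating 1 time and applying the sign gives 12*s/(s^2 + 36)^2.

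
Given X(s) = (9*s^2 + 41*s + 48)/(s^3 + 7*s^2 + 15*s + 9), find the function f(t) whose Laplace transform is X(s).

Factor the denominator: s^3 + 7*s^2 + 15*s + 9 = (s + 1)*(s + 3)^2.
Partial fraction decomposition gives [5/(s + 3)] + [-3/(s + 3)^2] + [4/(s + 1)].
Invert each term: 5/(s + 3) ↔ 5e^(-3t); -3/(s + 3)^2 ↔ -3t·e^(-3t); 4/(s + 1) ↔ 4e^(-t).

f(t) = -3*t*exp(-3*t) + 4*exp(-t) + 5*exp(-3*t)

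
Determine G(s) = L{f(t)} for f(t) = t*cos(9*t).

L{cos(9t)} = s/(s^2 + 81).
Then apply L{t·g(t)} = -d/ds[H(s)] with H(s) = s/(s^2 + 81):
differentiating 1 time and applying the sign gives (s - 9)*(s + 9)/(s^2 + 81)^2.

G(s) = (s - 9)*(s + 9)/(s^2 + 81)^2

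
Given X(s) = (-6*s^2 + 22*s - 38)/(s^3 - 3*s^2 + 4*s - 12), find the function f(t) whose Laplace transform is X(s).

Factor the denominator: s^3 - 3*s^2 + 4*s - 12 = (s - 3)*(s^2 + 4).
Partial fraction decomposition gives [-2/(s - 3)] + [-4*s/(s^2 + 4)] + [10/(s^2 + 4)].
Invert each term: -2/(s - 3) ↔ -2e^(3t); -4·s/(s^2 + 4) ↔ -4cos(2t); 5·2/(s^2 + 4) ↔ 5sin(2t).

f(t) = -2*exp(3*t) + 5*sin(2*t) - 4*cos(2*t)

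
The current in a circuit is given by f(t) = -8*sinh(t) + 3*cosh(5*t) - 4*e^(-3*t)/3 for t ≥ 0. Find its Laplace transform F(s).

F(s) = 3*s/(s^2 - 25) - 8/(s^2 - 1) - 4/(3*(s + 3))

Apply the Laplace transform termwise.
(3)·[L{cosh(5t)} = s/(s^2 - 25)]; (-8)·[L{sinh(t)} = 1/(s^2 - 1)]; (-4/3)·[L{e^(-3t)} = 1/(s + 3)].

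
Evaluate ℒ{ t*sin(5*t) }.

10*s/(s^2 + 25)^2

L{sin(5t)} = 5/(s^2 + 25).
Then apply L{t·g(t)} = -d/ds[H(s)] with H(s) = 5/(s^2 + 25):
differentiating 1 time and applying the sign gives 10*s/(s^2 + 25)^2.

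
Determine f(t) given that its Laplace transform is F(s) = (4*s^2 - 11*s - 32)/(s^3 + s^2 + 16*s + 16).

f(t) = -4*sin(4*t) + 5*cos(4*t) - exp(-t)

Factor the denominator: s^3 + s^2 + 16*s + 16 = (s + 1)*(s^2 + 16).
Partial fraction decomposition gives [-1/(s + 1)] + [5*s/(s^2 + 16)] + [-16/(s^2 + 16)].
Invert each term: -1/(s + 1) ↔ -e^(-t); 5·s/(s^2 + 16) ↔ 5cos(4t); -4·4/(s^2 + 16) ↔ -4sin(4t).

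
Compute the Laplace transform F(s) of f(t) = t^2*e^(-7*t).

L{e^(-7t)} = 1/(s + 7).
Then apply L{t^2·g(t)} = (-1)^2 d^2/ds^2[G(s)] with G(s) = 1/(s + 7):
differentiating 2 times and applying the sign gives 2/(s + 7)^3.

F(s) = 2/(s + 7)^3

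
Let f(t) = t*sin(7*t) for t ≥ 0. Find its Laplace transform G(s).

L{sin(7t)} = 7/(s^2 + 49).
Then apply L{t·g(t)} = -d/ds[H(s)] with H(s) = 7/(s^2 + 49):
differentiating 1 time and applying the sign gives 14*s/(s^2 + 49)^2.

G(s) = 14*s/(s^2 + 49)^2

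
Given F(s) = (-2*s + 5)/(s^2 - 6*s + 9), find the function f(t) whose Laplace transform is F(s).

f(t) = -t*exp(3*t) - 2*exp(3*t)

Factor the denominator: s^2 - 6*s + 9 = (s - 3)^2.
Partial fraction decomposition gives [-2/(s - 3)] + [-1/(s - 3)^2].
Invert each term: -2/(s - 3) ↔ -2e^(3t); -1/(s - 3)^2 ↔ -t·e^(3t).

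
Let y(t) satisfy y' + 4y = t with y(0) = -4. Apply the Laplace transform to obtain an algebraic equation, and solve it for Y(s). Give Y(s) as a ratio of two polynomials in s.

Take the Laplace transform of both sides.
With L{y'} = sY - y(0) = sY - (-4): the LHS transforms to (s + 4)Y - (-4).
The right side is L{t} = s^(-2).
So (s + 4)Y = s^(-2) + (-4).
Solve for Y(s) and write it as one ratio of polynomials.

Y(s) = (-4*s^2 + 1)/(s^3 + 4*s^2)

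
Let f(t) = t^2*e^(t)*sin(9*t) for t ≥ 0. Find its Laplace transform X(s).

X(s) = 54*(s^2 - 2*s - 26)/(s^2 - 2*s + 82)^3

L{sin(9t)} = 9/(s^2 + 81).
Multiplying by e^(t) shifts s → s - 1, so L{e^(t)*sin(9*t)} = 9/((s - 1)^2 + 81).
Then apply L{t^2·g(t)} = (-1)^2 d^2/ds^2[G(s)] with G(s) = 9/((s - 1)^2 + 81):
differentiating 2 times and applying the sign gives 54*(s^2 - 2*s - 26)/(s^2 - 2*s + 82)^3.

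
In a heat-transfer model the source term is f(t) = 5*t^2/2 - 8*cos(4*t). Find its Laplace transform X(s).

By linearity of the Laplace transform, transform each term separately.
(-8)·[L{cos(4t)} = s/(s^2 + 16)]; (5/2)·[L{t^2} = 2!/s^3 = 2/s^3].

X(s) = -8*s/(s^2 + 16) + 5/s^3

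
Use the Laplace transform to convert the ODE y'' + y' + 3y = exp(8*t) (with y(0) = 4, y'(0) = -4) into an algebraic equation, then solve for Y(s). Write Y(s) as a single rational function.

Take the Laplace transform of both sides.
Using L{y''} = s^2 Y - s·y(0) - y'(0) and L{y'} = sY - y(0), with y(0) = 4, y'(0) = -4, the left side becomes (s^2 + s + 3)Y - (4*s).
The right side is L{exp(8*t)} = 1/(s - 8).
So (s^2 + s + 3)Y = 1/(s - 8) + (4*s).
Divide through and combine into a single rational function.

Y(s) = (4*s^2 - 32*s + 1)/(s^3 - 7*s^2 - 5*s - 24)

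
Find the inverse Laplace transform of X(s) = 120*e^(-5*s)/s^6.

Heaviside(t - 5)*((t - 5)^5)

The factor e^(-5s) signals a time shift by c = 5 (second shifting theorem).
L{t^5} = 5!/s^6 = 120/s^6, so L^-1{120/s^6} = t^5.
Hence the inverse is u(t - 5) times that function evaluated at t - 5.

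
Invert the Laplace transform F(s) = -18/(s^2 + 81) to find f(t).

f(t) = -2*sin(9*t)

Since L{sin(9t)} = 9/(s^2 + 81), the inverse is sin(9*t), scaled by -2.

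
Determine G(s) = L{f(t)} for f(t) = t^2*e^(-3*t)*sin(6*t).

G(s) = 36*(s^2 + 6*s - 3)/(s^2 + 6*s + 45)^3

L{sin(6t)} = 6/(s^2 + 36).
Multiplying by e^(-3t) shifts s → s + 3, so L{e^(-3*t)*sin(6*t)} = 6/((s + 3)^2 + 36).
Then apply L{t^2·g(t)} = (-1)^2 d^2/ds^2[H(s)] with H(s) = 6/((s + 3)^2 + 36):
differentiating 2 times and applying the sign gives 36*(s^2 + 6*s - 3)/(s^2 + 6*s + 45)^3.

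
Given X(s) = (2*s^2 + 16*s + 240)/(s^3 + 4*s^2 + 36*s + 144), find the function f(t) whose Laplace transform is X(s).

Factor the denominator: s^3 + 4*s^2 + 36*s + 144 = (s + 4)*(s^2 + 36).
Partial fraction decomposition gives [4/(s + 4)] + [-2*s/(s^2 + 36)] + [24/(s^2 + 36)].
Invert each term: 4/(s + 4) ↔ 4e^(-4t); -2·s/(s^2 + 36) ↔ -2cos(6t); 4·6/(s^2 + 36) ↔ 4sin(6t).

f(t) = 4*sin(6*t) - 2*cos(6*t) + 4*exp(-4*t)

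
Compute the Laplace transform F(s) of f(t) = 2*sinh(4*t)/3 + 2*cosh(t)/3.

By linearity of the Laplace transform, transform each term separately.
(2/3)·[L{sinh(4t)} = 4/(s^2 - 16)]; (2/3)·[L{cosh(t)} = s/(s^2 - 1)].

F(s) = 2*s/(3*(s^2 - 1)) + 8/(3*(s^2 - 16))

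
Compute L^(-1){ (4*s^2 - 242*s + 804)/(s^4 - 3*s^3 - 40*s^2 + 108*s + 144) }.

-3*exp(6*t) + exp(4*t) + 6*exp(-t) - 4*exp(-6*t)

Factor the denominator: s^4 - 3*s^3 - 40*s^2 + 108*s + 144 = (s - 6)*(s - 4)*(s + 1)*(s + 6).
Partial fraction decomposition gives [1/(s - 4)] + [-4/(s + 6)] + [-3/(s - 6)] + [6/(s + 1)].
Invert each term: 1/(s - 4) ↔ e^(4t); -4/(s + 6) ↔ -4e^(-6t); -3/(s - 6) ↔ -3e^(6t); 6/(s + 1) ↔ 6e^(-t).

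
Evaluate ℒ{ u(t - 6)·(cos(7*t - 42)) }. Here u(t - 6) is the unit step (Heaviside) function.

s*exp(-6*s)/(s^2 + 49)

By the second shifting theorem, L{u(t - c)·g(t - c)} = e^(-cs)·G(s) with c = 6 and G(s) = L{g(t)}.
L{cos(7t)} = s/(s^2 + 49).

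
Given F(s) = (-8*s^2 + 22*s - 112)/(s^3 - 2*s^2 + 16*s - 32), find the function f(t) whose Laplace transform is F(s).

Factor the denominator: s^3 - 2*s^2 + 16*s - 32 = (s - 2)*(s^2 + 16).
Partial fraction decomposition gives [-5/(s - 2)] + [-3*s/(s^2 + 16)] + [16/(s^2 + 16)].
Invert each term: -5/(s - 2) ↔ -5e^(2t); -3·s/(s^2 + 16) ↔ -3cos(4t); 4·4/(s^2 + 16) ↔ 4sin(4t).

f(t) = -5*exp(2*t) + 4*sin(4*t) - 3*cos(4*t)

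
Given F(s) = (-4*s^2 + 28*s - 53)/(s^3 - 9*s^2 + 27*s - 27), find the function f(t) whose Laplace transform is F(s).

Factor the denominator: s^3 - 9*s^2 + 27*s - 27 = (s - 3)^3.
Partial fraction decomposition gives [-4/(s - 3)] + [4/(s - 3)^2] + [-5/(s - 3)^3].
Invert each term: -4/(s - 3) ↔ -4e^(3t); 4/(s - 3)^2 ↔ 4t·e^(3t); -5/(s - 3)^3 ↔ (-5/2)t^2·e^(3t).

f(t) = -5*t^2*exp(3*t)/2 + 4*t*exp(3*t) - 4*exp(3*t)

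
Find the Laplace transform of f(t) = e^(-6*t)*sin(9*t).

9/((s + 6)^2 + 81)

L{sin(9t)} = 9/(s^2 + 81).
By the first shifting theorem, multiplying by e^(-6t) replaces s with s + 6.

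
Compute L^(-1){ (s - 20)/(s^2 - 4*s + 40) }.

-3*exp(2*t)*sin(6*t) + exp(2*t)*cos(6*t)

Complete the square in the denominator: s^2 - 4*s + 40 = (s - 2)^2 + 6^2.
Split the numerator to match: s - 20 = 1·(s - 2) - 3·6.
Invert each term: 1·(s - 2)/((s - 2)^2 + 36) ↔ e^(2t)cos(6t); -3·6/((s - 2)^2 + 36) ↔ -3e^(2t)sin(6t).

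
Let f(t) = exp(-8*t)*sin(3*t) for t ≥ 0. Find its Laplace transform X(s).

X(s) = 3/((s + 8)^2 + 9)

L{sin(3t)} = 3/(s^2 + 9).
By the first shifting theorem, multiplying by e^(-8t) replaces s with s + 8.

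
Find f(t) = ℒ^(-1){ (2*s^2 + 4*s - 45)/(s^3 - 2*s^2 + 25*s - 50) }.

Factor the denominator: s^3 - 2*s^2 + 25*s - 50 = (s - 2)*(s^2 + 25).
Partial fraction decomposition gives [-1/(s - 2)] + [3*s/(s^2 + 25)] + [10/(s^2 + 25)].
Invert each term: -1/(s - 2) ↔ -e^(2t); 3·s/(s^2 + 25) ↔ 3cos(5t); 2·5/(s^2 + 25) ↔ 2sin(5t).

f(t) = -exp(2*t) + 2*sin(5*t) + 3*cos(5*t)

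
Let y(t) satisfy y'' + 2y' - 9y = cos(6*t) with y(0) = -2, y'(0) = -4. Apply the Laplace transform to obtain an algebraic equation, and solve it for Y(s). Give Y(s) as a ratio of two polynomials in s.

Y(s) = (-2*s^3 - 8*s^2 - 71*s - 288)/(s^4 + 2*s^3 + 27*s^2 + 72*s - 324)

Apply the Laplace transform to the equation.
With L{y''} = s^2 Y - s·y(0) - y'(0) and L{y'} = sY - y(0), with y(0) = -2, y'(0) = -4: the LHS transforms to (s^2 + 2*s - 9)Y - (-2*s - 8).
The right side is L{cos(6*t)} = s/(s^2 + 36).
So (s^2 + 2*s - 9)Y = s/(s^2 + 36) + (-2*s - 8).
Solve for Y(s) and write it as one ratio of polynomials.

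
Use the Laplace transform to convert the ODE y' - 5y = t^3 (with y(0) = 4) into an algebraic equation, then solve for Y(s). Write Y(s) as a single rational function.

Transform both sides with L{·}.
With L{y'} = sY - y(0) = sY - 4: the LHS transforms to (s - 5)Y - (4).
The right side is L{t^3} = 6/s^4.
So (s - 5)Y = 6/s^4 + (4).
Divide through and combine into a single rational function.

Y(s) = (4*s^4 + 6)/(s^5 - 5*s^4)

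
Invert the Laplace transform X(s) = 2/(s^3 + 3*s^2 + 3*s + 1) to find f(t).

f(t) = t^2*exp(-t)

Rewrite the denominator: s^3 + 3*s^2 + 3*s + 1 = (s + 1)^3.
The form in (s + 1) signals a first-shifting-theorem factor e^(-t).
Since L{t^2} = 2!/s^3 = 2/s^3, the inverse is t^2*exp(-t).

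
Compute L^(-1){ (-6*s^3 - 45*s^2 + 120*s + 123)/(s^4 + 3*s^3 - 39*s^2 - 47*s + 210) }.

-4*exp(5*t) - exp(2*t) - 3*exp(-3*t) + 2*exp(-7*t)

Factor the denominator: s^4 + 3*s^3 - 39*s^2 - 47*s + 210 = (s - 5)*(s - 2)*(s + 3)*(s + 7).
Partial fraction decomposition gives [-1/(s - 2)] + [-3/(s + 3)] + [2/(s + 7)] + [-4/(s - 5)].
Invert each term: -1/(s - 2) ↔ -e^(2t); -3/(s + 3) ↔ -3e^(-3t); 2/(s + 7) ↔ 2e^(-7t); -4/(s - 5) ↔ -4e^(5t).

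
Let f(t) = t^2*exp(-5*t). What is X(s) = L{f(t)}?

X(s) = 2/(s + 5)^3

L{t^2} = 2!/s^3 = 2/s^3.
By the first shifting theorem, multiplying by e^(-5t) replaces s with s + 5.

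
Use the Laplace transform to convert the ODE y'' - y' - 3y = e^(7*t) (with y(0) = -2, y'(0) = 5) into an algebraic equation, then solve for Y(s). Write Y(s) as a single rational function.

Y(s) = (-2*s^2 + 21*s - 48)/(s^3 - 8*s^2 + 4*s + 21)

Apply the Laplace transform to the equation.
With L{y''} = s^2 Y - s·y(0) - y'(0) and L{y'} = sY - y(0), with y(0) = -2, y'(0) = 5: the LHS transforms to (s^2 - s - 3)Y - (-2*s + 7).
The right side is L{e^(7*t)} = 1/(s - 7).
So (s^2 - s - 3)Y = 1/(s - 7) + (-2*s + 7).
Solve for Y(s) and write it as one ratio of polynomials.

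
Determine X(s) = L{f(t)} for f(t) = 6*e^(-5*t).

X(s) = 6/(s + 5)

L{6} = 6/s.
By the first shifting theorem, multiplying by e^(-5t) replaces s with s + 5.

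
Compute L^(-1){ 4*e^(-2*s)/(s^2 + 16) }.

Heaviside(t - 2)*(sin(4*t - 8))

The factor e^(-2s) signals a time shift by c = 2 (second shifting theorem).
L{sin(4t)} = 4/(s^2 + 16), so L^-1{4/(s^2 + 16)} = sin(4*t).
Hence the inverse is u(t - 2) times that function evaluated at t - 2.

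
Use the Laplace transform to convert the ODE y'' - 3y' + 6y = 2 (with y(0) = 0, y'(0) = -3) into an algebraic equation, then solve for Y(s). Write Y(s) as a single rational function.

Y(s) = (-3*s + 2)/(s^3 - 3*s^2 + 6*s)

Take the Laplace transform of both sides.
With L{y''} = s^2 Y - s·y(0) - y'(0) and L{y'} = sY - y(0), with y(0) = 0, y'(0) = -3: the LHS transforms to (s^2 - 3*s + 6)Y - (-3).
The right side is L{2} = 2/s.
So (s^2 - 3*s + 6)Y = 2/s + (-3).
Divide through and combine into a single rational function.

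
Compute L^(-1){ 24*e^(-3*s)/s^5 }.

The factor e^(-3s) signals a time shift by c = 3 (second shifting theorem).
L{t^4} = 4!/s^5 = 24/s^5, so L^-1{24/s^5} = t^4.
Hence the inverse is u(t - 3) times that function evaluated at t - 3.

Heaviside(t - 3)*((t - 3)^4)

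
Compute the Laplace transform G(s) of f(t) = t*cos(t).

G(s) = (s - 1)*(s + 1)/(s^2 + 1)^2

L{cos(t)} = s/(s^2 + 1).
Then apply L{t·g(t)} = -d/ds[H(s)] with H(s) = s/(s^2 + 1):
differentiating 1 time and applying the sign gives (s - 1)*(s + 1)/(s^2 + 1)^2.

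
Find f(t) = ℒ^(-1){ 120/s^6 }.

Since L{t^5} = 5!/s^6 = 120/s^6, the inverse is t^5.

f(t) = t^5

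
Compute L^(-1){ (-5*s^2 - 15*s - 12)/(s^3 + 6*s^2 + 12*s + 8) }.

Factor the denominator: s^3 + 6*s^2 + 12*s + 8 = (s + 2)^3.
Partial fraction decomposition gives [-5/(s + 2)] + [5/(s + 2)^2] + [-2/(s + 2)^3].
Invert each term: -5/(s + 2) ↔ -5e^(-2t); 5/(s + 2)^2 ↔ 5t·e^(-2t); -2/(s + 2)^3 ↔ (-1)t^2·e^(-2t).

-t^2*exp(-2*t) + 5*t*exp(-2*t) - 5*exp(-2*t)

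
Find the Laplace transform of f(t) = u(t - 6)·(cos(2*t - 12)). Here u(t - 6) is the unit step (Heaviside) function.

By the second shifting theorem, L{u(t - c)·g(t - c)} = e^(-cs)·H(s) with c = 6 and H(s) = L{g(t)}.
L{cos(2t)} = s/(s^2 + 4).

s*exp(-6*s)/(s^2 + 4)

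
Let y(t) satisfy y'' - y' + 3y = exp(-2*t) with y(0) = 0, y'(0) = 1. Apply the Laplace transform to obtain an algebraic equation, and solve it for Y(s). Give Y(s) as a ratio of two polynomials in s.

Transform both sides with L{·}.
With L{y''} = s^2 Y - s·y(0) - y'(0) and L{y'} = sY - y(0), with y(0) = 0, y'(0) = 1: the LHS transforms to (s^2 - s + 3)Y - (1).
The right side is L{exp(-2*t)} = 1/(s + 2).
So (s^2 - s + 3)Y = 1/(s + 2) + (1).
Isolate Y and clear denominators.

Y(s) = (s + 3)/(s^3 + s^2 + s + 6)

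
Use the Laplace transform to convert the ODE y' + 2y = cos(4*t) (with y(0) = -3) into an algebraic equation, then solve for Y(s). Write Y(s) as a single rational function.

Apply the Laplace transform to the equation.
With L{y'} = sY - y(0) = sY - (-3): the LHS transforms to (s + 2)Y - (-3).
The right side is L{cos(4*t)} = s/(s^2 + 16).
So (s + 2)Y = s/(s^2 + 16) + (-3).
Solve for Y(s) and write it as one ratio of polynomials.

Y(s) = (-3*s^2 + s - 48)/(s^3 + 2*s^2 + 16*s + 32)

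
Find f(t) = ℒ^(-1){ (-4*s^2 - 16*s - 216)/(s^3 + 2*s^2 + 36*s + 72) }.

Factor the denominator: s^3 + 2*s^2 + 36*s + 72 = (s + 2)*(s^2 + 36).
Partial fraction decomposition gives [-5/(s + 2)] + [s/(s^2 + 36)] + [-18/(s^2 + 36)].
Invert each term: -5/(s + 2) ↔ -5e^(-2t); 1·s/(s^2 + 36) ↔ cos(6t); -3·6/(s^2 + 36) ↔ -3sin(6t).

f(t) = -3*sin(6*t) + cos(6*t) - 5*exp(-2*t)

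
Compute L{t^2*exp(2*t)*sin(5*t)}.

10*(3*s^2 - 12*s - 13)/(s^2 - 4*s + 29)^3

L{sin(5t)} = 5/(s^2 + 25).
Multiplying by e^(2t) shifts s → s - 2, so L{exp(2*t)*sin(5*t)} = 5/((s - 2)^2 + 25).
Then apply L{t^2·g(t)} = (-1)^2 d^2/ds^2[G(s)] with G(s) = 5/((s - 2)^2 + 25):
differentiating 2 times and applying the sign gives 10*(3*s^2 - 12*s - 13)/(s^2 - 4*s + 29)^3.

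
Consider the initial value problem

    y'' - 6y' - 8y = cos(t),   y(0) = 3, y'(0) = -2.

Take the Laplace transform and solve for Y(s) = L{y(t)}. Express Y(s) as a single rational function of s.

Y(s) = (3*s^3 - 20*s^2 + 4*s - 20)/(s^4 - 6*s^3 - 7*s^2 - 6*s - 8)

Laplace-transform each side.
Using L{y''} = s^2 Y - s·y(0) - y'(0) and L{y'} = sY - y(0), with y(0) = 3, y'(0) = -2, the left side becomes (s^2 - 6*s - 8)Y - (3*s - 20).
The right side is L{cos(t)} = s/(s^2 + 1).
So (s^2 - 6*s - 8)Y = s/(s^2 + 1) + (3*s - 20).
Divide through and combine into a single rational function.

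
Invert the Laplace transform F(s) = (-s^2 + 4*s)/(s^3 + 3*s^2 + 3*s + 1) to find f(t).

f(t) = -5*t^2*exp(-t)/2 + 6*t*exp(-t) - exp(-t)

Factor the denominator: s^3 + 3*s^2 + 3*s + 1 = (s + 1)^3.
Partial fraction decomposition gives [-1/(s + 1)] + [6/(s + 1)^2] + [-5/(s + 1)^3].
Invert each term: -1/(s + 1) ↔ -e^(-t); 6/(s + 1)^2 ↔ 6t·e^(-t); -5/(s + 1)^3 ↔ (-5/2)t^2·e^(-t).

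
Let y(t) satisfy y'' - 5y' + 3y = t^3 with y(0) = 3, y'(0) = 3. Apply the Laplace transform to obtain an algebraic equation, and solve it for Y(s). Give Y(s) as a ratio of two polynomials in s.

Y(s) = (3*s^5 - 12*s^4 + 6)/(s^6 - 5*s^5 + 3*s^4)

Laplace-transform each side.
With L{y''} = s^2 Y - s·y(0) - y'(0) and L{y'} = sY - y(0), with y(0) = 3, y'(0) = 3: the LHS transforms to (s^2 - 5*s + 3)Y - (3*s - 12).
The right side is L{t^3} = 6/s^4.
So (s^2 - 5*s + 3)Y = 6/s^4 + (3*s - 12).
Solve for Y(s) and write it as one ratio of polynomials.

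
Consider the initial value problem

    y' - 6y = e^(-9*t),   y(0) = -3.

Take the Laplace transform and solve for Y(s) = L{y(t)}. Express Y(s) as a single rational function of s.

Y(s) = (-3*s - 26)/(s^2 + 3*s - 54)

Transform both sides with L{·}.
The derivative rules (L{y'} = sY - y(0) = sY - (-3)) turn the left side into (s - 6)Y - (-3).
The right side is L{e^(-9*t)} = 1/(s + 9).
So (s - 6)Y = 1/(s + 9) + (-3).
Solve for Y(s) and write it as one ratio of polynomials.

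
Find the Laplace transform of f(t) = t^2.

L{t^2} = 2!/s^3 = 2/s^3.

2/s^3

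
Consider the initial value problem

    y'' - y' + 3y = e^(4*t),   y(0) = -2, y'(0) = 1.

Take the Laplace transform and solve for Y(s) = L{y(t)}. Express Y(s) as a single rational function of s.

Y(s) = (-2*s^2 + 11*s - 11)/(s^3 - 5*s^2 + 7*s - 12)

Laplace-transform each side.
With L{y''} = s^2 Y - s·y(0) - y'(0) and L{y'} = sY - y(0), with y(0) = -2, y'(0) = 1: the LHS transforms to (s^2 - s + 3)Y - (-2*s + 3).
The right side is L{e^(4*t)} = 1/(s - 4).
So (s^2 - s + 3)Y = 1/(s - 4) + (-2*s + 3).
Isolate Y and clear denominators.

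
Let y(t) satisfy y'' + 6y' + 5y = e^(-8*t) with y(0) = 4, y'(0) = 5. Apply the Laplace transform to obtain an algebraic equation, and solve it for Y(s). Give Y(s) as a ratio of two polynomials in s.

Laplace-transform each side.
The derivative rules (L{y''} = s^2 Y - s·y(0) - y'(0) and L{y'} = sY - y(0), with y(0) = 4, y'(0) = 5) turn the left side into (s^2 + 6*s + 5)Y - (4*s + 29).
The right side is L{e^(-8*t)} = 1/(s + 8).
So (s^2 + 6*s + 5)Y = 1/(s + 8) + (4*s + 29).
Isolate Y and clear denominators.

Y(s) = (4*s^2 + 61*s + 233)/(s^3 + 14*s^2 + 53*s + 40)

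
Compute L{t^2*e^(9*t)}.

2/(s - 9)^3

L{e^(9t)} = 1/(s - 9).
Then apply L{t^2·g(t)} = (-1)^2 d^2/ds^2[H(s)] with H(s) = 1/(s - 9):
differentiating 2 times and applying the sign gives 2/(s - 9)^3.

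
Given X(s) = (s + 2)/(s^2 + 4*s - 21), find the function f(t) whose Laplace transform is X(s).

Rewrite the denominator: s^2 + 4*s - 21 = (s + 2)^2 - 25.
The form in (s + 2) signals a first-shifting-theorem factor e^(-2t).
Since L{cosh(5t)} = s/(s^2 - 25), the inverse is exp(-2*t)*cosh(5*t).

f(t) = exp(-2*t)*cosh(5*t)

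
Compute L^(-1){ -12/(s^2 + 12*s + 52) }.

Rewrite the denominator: s^2 + 12*s + 52 = (s + 6)^2 + 16.
The form in (s + 6) signals a first-shifting-theorem factor e^(-6t).
Since L{sin(4t)} = 4/(s^2 + 16), the inverse is e^(-6*t)*sin(4*t), scaled by -3.

-3*exp(-6*t)*sin(4*t)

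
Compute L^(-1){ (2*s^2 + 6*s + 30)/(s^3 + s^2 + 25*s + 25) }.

Factor the denominator: s^3 + s^2 + 25*s + 25 = (s + 1)*(s^2 + 25).
Partial fraction decomposition gives [1/(s + 1)] + [s/(s^2 + 25)] + [5/(s^2 + 25)].
Invert each term: 1/(s + 1) ↔ e^(-t); 1·s/(s^2 + 25) ↔ cos(5t); 1·5/(s^2 + 25) ↔ sin(5t).

sin(5*t) + cos(5*t) + exp(-t)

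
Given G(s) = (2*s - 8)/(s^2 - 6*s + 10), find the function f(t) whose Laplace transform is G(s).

f(t) = -2*exp(3*t)*sin(t) + 2*exp(3*t)*cos(t)

Complete the square in the denominator: s^2 - 6*s + 10 = (s - 3)^2 + 1^2.
Split the numerator to match: 2*s - 8 = 2·(s - 3) - 2·1.
Invert each term: 2·(s - 3)/((s - 3)^2 + 1) ↔ 2e^(3t)cos(t); -2·1/((s - 3)^2 + 1) ↔ -2e^(3t)sin(t).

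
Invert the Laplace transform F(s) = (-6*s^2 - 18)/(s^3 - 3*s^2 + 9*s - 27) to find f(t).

Factor the denominator: s^3 - 3*s^2 + 9*s - 27 = (s - 3)*(s^2 + 9).
Partial fraction decomposition gives [-4/(s - 3)] + [-2*s/(s^2 + 9)] + [-6/(s^2 + 9)].
Invert each term: -4/(s - 3) ↔ -4e^(3t); -2·s/(s^2 + 9) ↔ -2cos(3t); -2·3/(s^2 + 9) ↔ -2sin(3t).

f(t) = -4*exp(3*t) - 2*sin(3*t) - 2*cos(3*t)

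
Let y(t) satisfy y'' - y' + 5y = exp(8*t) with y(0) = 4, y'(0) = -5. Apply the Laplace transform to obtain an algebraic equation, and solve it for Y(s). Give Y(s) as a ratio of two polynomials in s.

Laplace-transform each side.
Using L{y''} = s^2 Y - s·y(0) - y'(0) and L{y'} = sY - y(0), with y(0) = 4, y'(0) = -5, the left side becomes (s^2 - s + 5)Y - (4*s - 9).
The right side is L{exp(8*t)} = 1/(s - 8).
So (s^2 - s + 5)Y = 1/(s - 8) + (4*s - 9).
Divide through and combine into a single rational function.

Y(s) = (4*s^2 - 41*s + 73)/(s^3 - 9*s^2 + 13*s - 40)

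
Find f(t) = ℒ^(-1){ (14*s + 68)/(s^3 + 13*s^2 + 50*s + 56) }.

f(t) = 4*exp(-2*t) - 2*exp(-4*t) - 2*exp(-7*t)

Factor the denominator: s^3 + 13*s^2 + 50*s + 56 = (s + 2)*(s + 4)*(s + 7).
Partial fraction decomposition gives [-2/(s + 4)] + [4/(s + 2)] + [-2/(s + 7)].
Invert each term: -2/(s + 4) ↔ -2e^(-4t); 4/(s + 2) ↔ 4e^(-2t); -2/(s + 7) ↔ -2e^(-7t).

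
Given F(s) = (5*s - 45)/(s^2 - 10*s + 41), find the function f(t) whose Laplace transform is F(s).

f(t) = -5*exp(5*t)*sin(4*t) + 5*exp(5*t)*cos(4*t)

Complete the square in the denominator: s^2 - 10*s + 41 = (s - 5)^2 + 4^2.
Split the numerator to match: 5*s - 45 = 5·(s - 5) - 5·4.
Invert each term: 5·(s - 5)/((s - 5)^2 + 16) ↔ 5e^(5t)cos(4t); -5·4/((s - 5)^2 + 16) ↔ -5e^(5t)sin(4t).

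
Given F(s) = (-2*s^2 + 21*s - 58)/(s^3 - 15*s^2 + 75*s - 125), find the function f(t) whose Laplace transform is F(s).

Factor the denominator: s^3 - 15*s^2 + 75*s - 125 = (s - 5)^3.
Partial fraction decomposition gives [-2/(s - 5)] + [(s - 5)^(-2)] + [-3/(s - 5)^3].
Invert each term: -2/(s - 5) ↔ -2e^(5t); 1/(s - 5)^2 ↔ t·e^(5t); -3/(s - 5)^3 ↔ (-3/2)t^2·e^(5t).

f(t) = -3*t^2*exp(5*t)/2 + t*exp(5*t) - 2*exp(5*t)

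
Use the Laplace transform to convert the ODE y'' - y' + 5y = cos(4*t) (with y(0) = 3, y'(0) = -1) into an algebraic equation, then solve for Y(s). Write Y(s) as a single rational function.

Apply the Laplace transform to the equation.
Using L{y''} = s^2 Y - s·y(0) - y'(0) and L{y'} = sY - y(0), with y(0) = 3, y'(0) = -1, the left side becomes (s^2 - s + 5)Y - (3*s - 4).
The right side is L{cos(4*t)} = s/(s^2 + 16).
So (s^2 - s + 5)Y = s/(s^2 + 16) + (3*s - 4).
Isolate Y and clear denominators.

Y(s) = (3*s^3 - 4*s^2 + 49*s - 64)/(s^4 - s^3 + 21*s^2 - 16*s + 80)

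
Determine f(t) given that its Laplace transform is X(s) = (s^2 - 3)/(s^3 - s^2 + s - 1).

f(t) = -exp(t) + 2*sin(t) + 2*cos(t)

Factor the denominator: s^3 - s^2 + s - 1 = (s - 1)*(s^2 + 1).
Partial fraction decomposition gives [-1/(s - 1)] + [2*s/(s^2 + 1)] + [2/(s^2 + 1)].
Invert each term: -1/(s - 1) ↔ -e^(t); 2·s/(s^2 + 1) ↔ 2cos(t); 2·1/(s^2 + 1) ↔ 2sin(t).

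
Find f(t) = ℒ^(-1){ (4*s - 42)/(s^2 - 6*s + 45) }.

Complete the square in the denominator: s^2 - 6*s + 45 = (s - 3)^2 + 6^2.
Split the numerator to match: 4*s - 42 = 4·(s - 3) - 5·6.
Invert each term: 4·(s - 3)/((s - 3)^2 + 36) ↔ 4e^(3t)cos(6t); -5·6/((s - 3)^2 + 36) ↔ -5e^(3t)sin(6t).

f(t) = -5*exp(3*t)*sin(6*t) + 4*exp(3*t)*cos(6*t)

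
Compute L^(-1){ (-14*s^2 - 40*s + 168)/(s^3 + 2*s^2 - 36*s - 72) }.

-6*exp(6*t) - 6*exp(-2*t) - 2*exp(-6*t)

Factor the denominator: s^3 + 2*s^2 - 36*s - 72 = (s - 6)*(s + 2)*(s + 6).
Partial fraction decomposition gives [-6/(s - 6)] + [-2/(s + 6)] + [-6/(s + 2)].
Invert each term: -6/(s - 6) ↔ -6e^(6t); -2/(s + 6) ↔ -2e^(-6t); -6/(s + 2) ↔ -6e^(-2t).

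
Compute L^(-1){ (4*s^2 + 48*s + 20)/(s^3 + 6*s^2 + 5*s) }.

4 + 6*exp(-t) - 6*exp(-5*t)

Factor the denominator: s^3 + 6*s^2 + 5*s = s*(s + 1)*(s + 5).
Partial fraction decomposition gives [6/(s + 1)] + [4/s] + [-6/(s + 5)].
Invert each term: 6/(s + 1) ↔ 6e^(-t); 4/(s - 0) ↔ 4e^(0t); -6/(s + 5) ↔ -6e^(-5t).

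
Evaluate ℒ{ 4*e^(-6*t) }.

4/(s + 6)

L{4} = 4/s.
By the first shifting theorem, multiplying by e^(-6t) replaces s with s + 6.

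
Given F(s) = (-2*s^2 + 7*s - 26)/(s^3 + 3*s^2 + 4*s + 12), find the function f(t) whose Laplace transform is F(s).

f(t) = -sin(2*t) + 3*cos(2*t) - 5*exp(-3*t)

Factor the denominator: s^3 + 3*s^2 + 4*s + 12 = (s + 3)*(s^2 + 4).
Partial fraction decomposition gives [-5/(s + 3)] + [3*s/(s^2 + 4)] + [-2/(s^2 + 4)].
Invert each term: -5/(s + 3) ↔ -5e^(-3t); 3·s/(s^2 + 4) ↔ 3cos(2t); -1·2/(s^2 + 4) ↔ -sin(2t).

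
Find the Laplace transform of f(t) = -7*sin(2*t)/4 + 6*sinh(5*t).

Apply the Laplace transform termwise.
(6)·[L{sinh(5t)} = 5/(s^2 - 25)]; (-7/4)·[L{sin(2t)} = 2/(s^2 + 4)].

-7/(2*(s^2 + 4)) + 30/(s^2 - 25)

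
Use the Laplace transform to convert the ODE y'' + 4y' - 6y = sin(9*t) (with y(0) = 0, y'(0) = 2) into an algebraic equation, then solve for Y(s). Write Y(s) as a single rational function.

Y(s) = (2*s^2 + 171)/(s^4 + 4*s^3 + 75*s^2 + 324*s - 486)

Laplace-transform each side.
With L{y''} = s^2 Y - s·y(0) - y'(0) and L{y'} = sY - y(0), with y(0) = 0, y'(0) = 2: the LHS transforms to (s^2 + 4*s - 6)Y - (2).
The right side is L{sin(9*t)} = 9/(s^2 + 81).
So (s^2 + 4*s - 6)Y = 9/(s^2 + 81) + (2).
Isolate Y and clear denominators.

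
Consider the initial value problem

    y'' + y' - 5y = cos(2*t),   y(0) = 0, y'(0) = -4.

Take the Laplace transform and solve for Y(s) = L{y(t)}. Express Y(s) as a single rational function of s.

Y(s) = (-4*s^2 + s - 16)/(s^4 + s^3 - s^2 + 4*s - 20)

Apply the Laplace transform to the equation.
Using L{y''} = s^2 Y - s·y(0) - y'(0) and L{y'} = sY - y(0), with y(0) = 0, y'(0) = -4, the left side becomes (s^2 + s - 5)Y - (-4).
The right side is L{cos(2*t)} = s/(s^2 + 4).
So (s^2 + s - 5)Y = s/(s^2 + 4) + (-4).
Solve for Y(s) and write it as one ratio of polynomials.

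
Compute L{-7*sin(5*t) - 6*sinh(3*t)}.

-35/(s^2 + 25) - 18/(s^2 - 9)

By linearity of the Laplace transform, transform each term separately.
(-7)·[L{sin(5t)} = 5/(s^2 + 25)]; (-6)·[L{sinh(3t)} = 3/(s^2 - 9)].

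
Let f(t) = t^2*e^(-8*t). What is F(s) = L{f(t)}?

F(s) = 2/(s + 8)^3

L{e^(-8t)} = 1/(s + 8).
Then apply L{t^2·g(t)} = (-1)^2 d^2/ds^2[G(s)] with G(s) = 1/(s + 8):
differentiating 2 times and applying the sign gives 2/(s + 8)^3.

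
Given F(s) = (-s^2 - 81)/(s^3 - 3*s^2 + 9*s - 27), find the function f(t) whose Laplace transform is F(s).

Factor the denominator: s^3 - 3*s^2 + 9*s - 27 = (s - 3)*(s^2 + 9).
Partial fraction decomposition gives [-5/(s - 3)] + [4*s/(s^2 + 9)] + [12/(s^2 + 9)].
Invert each term: -5/(s - 3) ↔ -5e^(3t); 4·s/(s^2 + 9) ↔ 4cos(3t); 4·3/(s^2 + 9) ↔ 4sin(3t).

f(t) = -5*exp(3*t) + 4*sin(3*t) + 4*cos(3*t)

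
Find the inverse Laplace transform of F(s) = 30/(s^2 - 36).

5*sinh(6*t)

Since L{sinh(6t)} = 6/(s^2 - 36), the inverse is sinh(6*t), scaled by 5.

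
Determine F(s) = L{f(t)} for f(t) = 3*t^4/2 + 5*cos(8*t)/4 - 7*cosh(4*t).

Apply the Laplace transform termwise.
(3/2)·[L{t^4} = 4!/s^5 = 24/s^5]; (-7)·[L{cosh(4t)} = s/(s^2 - 16)]; (5/4)·[L{cos(8t)} = s/(s^2 + 64)].

F(s) = 5*s/(4*(s^2 + 64)) - 7*s/(s^2 - 16) + 36/s^5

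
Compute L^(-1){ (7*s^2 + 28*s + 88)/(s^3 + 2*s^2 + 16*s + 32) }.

Factor the denominator: s^3 + 2*s^2 + 16*s + 32 = (s + 2)*(s^2 + 16).
Partial fraction decomposition gives [3/(s + 2)] + [4*s/(s^2 + 16)] + [20/(s^2 + 16)].
Invert each term: 3/(s + 2) ↔ 3e^(-2t); 4·s/(s^2 + 16) ↔ 4cos(4t); 5·4/(s^2 + 16) ↔ 5sin(4t).

5*sin(4*t) + 4*cos(4*t) + 3*exp(-2*t)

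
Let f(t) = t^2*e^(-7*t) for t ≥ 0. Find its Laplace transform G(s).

L{t^2} = 2!/s^3 = 2/s^3.
By the first shifting theorem, multiplying by e^(-7t) replaces s with s + 7.

G(s) = 2/(s + 7)^3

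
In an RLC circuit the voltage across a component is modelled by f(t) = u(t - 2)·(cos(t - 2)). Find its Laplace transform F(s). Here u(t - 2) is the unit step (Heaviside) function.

By the second shifting theorem, L{u(t - c)·g(t - c)} = e^(-cs)·G(s) with c = 2 and G(s) = L{g(t)}.
L{cos(t)} = s/(s^2 + 1).

F(s) = s*exp(-2*s)/(s^2 + 1)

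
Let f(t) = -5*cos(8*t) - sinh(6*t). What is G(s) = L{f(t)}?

G(s) = -5*s/(s^2 + 64) - 6/(s^2 - 36)

By linearity of the Laplace transform, transform each term separately.
(-1)·[L{sinh(6t)} = 6/(s^2 - 36)]; (-5)·[L{cos(8t)} = s/(s^2 + 64)].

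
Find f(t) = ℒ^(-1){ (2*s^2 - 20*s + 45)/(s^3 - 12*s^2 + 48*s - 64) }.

f(t) = -3*t^2*exp(4*t)/2 - 4*t*exp(4*t) + 2*exp(4*t)

Factor the denominator: s^3 - 12*s^2 + 48*s - 64 = (s - 4)^3.
Partial fraction decomposition gives [2/(s - 4)] + [-4/(s - 4)^2] + [-3/(s - 4)^3].
Invert each term: 2/(s - 4) ↔ 2e^(4t); -4/(s - 4)^2 ↔ -4t·e^(4t); -3/(s - 4)^3 ↔ (-3/2)t^2·e^(4t).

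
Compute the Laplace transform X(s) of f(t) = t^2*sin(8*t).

L{sin(8t)} = 8/(s^2 + 64).
Then apply L{t^2·g(t)} = (-1)^2 d^2/ds^2[G(s)] with G(s) = 8/(s^2 + 64):
differentiating 2 times and applying the sign gives 16*(3*s^2 - 64)/(s^2 + 64)^3.

X(s) = 16*(3*s^2 - 64)/(s^2 + 64)^3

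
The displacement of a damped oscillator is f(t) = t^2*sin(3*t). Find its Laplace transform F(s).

F(s) = 18*(s^2 - 3)/(s^2 + 9)^3

L{sin(3t)} = 3/(s^2 + 9).
Then apply L{t^2·g(t)} = (-1)^2 d^2/ds^2[G(s)] with G(s) = 3/(s^2 + 9):
differentiating 2 times and applying the sign gives 18*(s^2 - 3)/(s^2 + 9)^3.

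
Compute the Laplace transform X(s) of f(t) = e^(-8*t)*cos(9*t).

L{cos(9t)} = s/(s^2 + 81).
By the first shifting theorem, multiplying by e^(-8t) replaces s with s + 8.

X(s) = (s + 8)/((s + 8)^2 + 81)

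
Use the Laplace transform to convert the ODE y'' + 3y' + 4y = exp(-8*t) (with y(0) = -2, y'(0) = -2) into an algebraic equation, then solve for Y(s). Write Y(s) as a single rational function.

Transform both sides with L{·}.
Using L{y''} = s^2 Y - s·y(0) - y'(0) and L{y'} = sY - y(0), with y(0) = -2, y'(0) = -2, the left side becomes (s^2 + 3*s + 4)Y - (-2*s - 8).
The right side is L{exp(-8*t)} = 1/(s + 8).
So (s^2 + 3*s + 4)Y = 1/(s + 8) + (-2*s - 8).
Divide through and combine into a single rational function.

Y(s) = (-2*s^2 - 24*s - 63)/(s^3 + 11*s^2 + 28*s + 32)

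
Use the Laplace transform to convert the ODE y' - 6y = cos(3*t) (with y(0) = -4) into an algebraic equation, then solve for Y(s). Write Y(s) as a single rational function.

Y(s) = (-4*s^2 + s - 36)/(s^3 - 6*s^2 + 9*s - 54)

Take the Laplace transform of both sides.
The derivative rules (L{y'} = sY - y(0) = sY - (-4)) turn the left side into (s - 6)Y - (-4).
The right side is L{cos(3*t)} = s/(s^2 + 9).
So (s - 6)Y = s/(s^2 + 9) + (-4).
Divide through and combine into a single rational function.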